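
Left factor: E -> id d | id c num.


Common prefix: 'id'
Factored: E -> id E', E' -> d | c num


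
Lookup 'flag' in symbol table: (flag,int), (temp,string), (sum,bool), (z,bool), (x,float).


Lookup 'flag' → type int


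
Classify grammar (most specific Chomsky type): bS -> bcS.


LHS has context (more than one symbol) and |LHS| ≤ |RHS|
Classification: Type 1 (Context-Sensitive)


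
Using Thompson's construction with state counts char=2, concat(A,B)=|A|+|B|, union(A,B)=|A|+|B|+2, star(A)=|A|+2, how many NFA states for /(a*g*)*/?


Syntax tree has 2 char leaf(s), 0 union(s), 3 star(s)
chars contribute 2×2 = 4; each union adds +2; each star adds +2
Total: 4 + 0 + 6 = 10 states


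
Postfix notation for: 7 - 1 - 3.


Left to right (same or higher precedence on left)
Postfix: 7 1 - 3 -


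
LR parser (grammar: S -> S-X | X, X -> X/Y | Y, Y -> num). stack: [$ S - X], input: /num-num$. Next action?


'/' can extend X; shift to build X -> X/Y
Action: shift


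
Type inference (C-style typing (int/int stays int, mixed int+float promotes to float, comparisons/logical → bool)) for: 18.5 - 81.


Operand types: float - int
Rule: mixed int/float promotes to float; int/int stays int
Result type: float


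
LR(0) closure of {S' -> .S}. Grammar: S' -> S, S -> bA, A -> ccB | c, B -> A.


Start: S' -> .S
For each item with dot before a nonterminal B, add B -> .γ for every B-production
Closure: [S' -> .S, S -> .bA]


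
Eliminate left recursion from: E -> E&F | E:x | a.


Left-recursive alternatives: E&F, E:x; non-recursive: a
Introduce E': E -> aE', E' -> &FE' | :xE' | ε


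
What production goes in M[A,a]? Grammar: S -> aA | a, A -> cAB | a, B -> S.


For [A, a]: 'a' ∈ FIRST(a)
Entry: A -> a


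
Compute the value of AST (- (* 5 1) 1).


Evaluate inner: (* 5 1) = 5
Evaluate root: (- 5 1) = 4
Result: 4


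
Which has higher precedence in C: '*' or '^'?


'*' is multiplicative (level 10); '^' is bitwise XOR (level 4)
Higher level binds tighter
'*' has higher precedence than '^'


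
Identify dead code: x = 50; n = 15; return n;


x is assigned but never read
Dead: 'x = 50'


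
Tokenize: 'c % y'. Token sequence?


Scan left to right, longest-match per lexeme
Tokens: ID(c), OP(%), ID(y)


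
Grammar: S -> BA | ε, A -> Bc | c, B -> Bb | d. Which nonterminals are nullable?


A nonterminal is nullable iff some alternative derives ε (directly, or every symbol in it is nullable)
Nullable: {S}


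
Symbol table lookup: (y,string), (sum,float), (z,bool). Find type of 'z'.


Lookup 'z' → type bool


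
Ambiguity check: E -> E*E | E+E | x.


'x*x+x' has two parse trees (no precedence encoded between * and +)
Ambiguous


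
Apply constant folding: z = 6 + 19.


6 + 19 = 25 at compile time
Optimized: z = 25


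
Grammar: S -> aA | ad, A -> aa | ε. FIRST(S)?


Per alternative of S: FIRST(aA) = {a}; FIRST(ad) = {a}
FIRST(S) = {a}


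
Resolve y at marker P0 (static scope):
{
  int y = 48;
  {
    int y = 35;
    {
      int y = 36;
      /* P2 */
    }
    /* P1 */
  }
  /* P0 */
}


y declared in the same block as P0
y = 48


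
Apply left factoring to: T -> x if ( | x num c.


Common prefix: 'x'
Factored: T -> x T', T' -> if ( | num c


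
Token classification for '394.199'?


Pattern: digits with a decimal point
Type: FLOAT_LITERAL


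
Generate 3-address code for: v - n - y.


Break into single-operator statements:
t1 = v - n
t2 = t1 - y


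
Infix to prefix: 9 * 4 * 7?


left-to-right (same/higher precedence on left): tree is (* (* 9 4) 7)
Prefix: * * 9 4 7


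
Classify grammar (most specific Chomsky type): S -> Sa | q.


Left-linear: every RHS is a terminal or one nonterminal followed by a terminal
Classification: Type 3 (Regular)


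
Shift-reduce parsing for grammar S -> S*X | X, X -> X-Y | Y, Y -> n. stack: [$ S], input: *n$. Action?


shift '*' to continue S -> S*X
Action: shift


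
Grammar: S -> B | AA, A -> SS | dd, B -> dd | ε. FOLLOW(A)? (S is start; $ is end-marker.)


$ ∈ FOLLOW(S). For each A -> αBβ: add FIRST(β)\{ε} to FOLLOW(B); if β nullable, add FOLLOW(A).
FOLLOW(A) = {$, d}


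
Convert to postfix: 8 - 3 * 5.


* has higher precedence, evaluate 3*5 first
Postfix: 8 3 5 * -


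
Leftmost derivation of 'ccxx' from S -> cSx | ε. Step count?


Derivation: S => cSx => ccSxx => ccxx
Steps: 3


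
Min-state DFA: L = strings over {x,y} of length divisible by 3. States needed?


Track length mod 3: states 0..2, accept at 0
Minimal DFA: 3 states


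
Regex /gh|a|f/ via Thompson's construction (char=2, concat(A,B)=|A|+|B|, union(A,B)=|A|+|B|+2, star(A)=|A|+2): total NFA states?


Syntax tree has 4 char leaf(s), 2 union(s), 0 star(s)
chars contribute 4×2 = 8; each union adds +2; each star adds +2
Total: 8 + 4 + 0 = 12 states


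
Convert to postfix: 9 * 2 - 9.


Left to right (same or higher precedence on left)
Postfix: 9 2 * 9 -


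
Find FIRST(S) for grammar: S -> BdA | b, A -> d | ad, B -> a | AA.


Per alternative of S: FIRST(BdA) = {a, d}; FIRST(b) = {b}
FIRST(S) = {a, b, d}


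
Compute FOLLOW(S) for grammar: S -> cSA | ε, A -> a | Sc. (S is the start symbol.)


$ ∈ FOLLOW(S). For each A -> αBβ: add FIRST(β)\{ε} to FOLLOW(B); if β nullable, add FOLLOW(A).
FOLLOW(S) = {$, a, c}


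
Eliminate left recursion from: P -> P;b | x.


Left-recursive alternatives: P;b; non-recursive: x
Introduce P': P -> xP', P' -> ;bP' | ε


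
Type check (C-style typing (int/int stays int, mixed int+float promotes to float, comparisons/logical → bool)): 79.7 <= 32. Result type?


Operand types: float <= int
Rule: comparison yields bool
Result type: bool


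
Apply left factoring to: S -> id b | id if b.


Common prefix: 'id'
Factored: S -> id S', S' -> b | if b


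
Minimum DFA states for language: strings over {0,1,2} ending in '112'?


Track the longest suffix of input matching a prefix of '112': 4 classes (prefixes of length 0..3)
Minimal DFA: 4 states


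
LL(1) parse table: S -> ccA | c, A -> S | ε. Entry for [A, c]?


For [A, c]: 'c' ∈ FIRST(S)
Entry: A -> S


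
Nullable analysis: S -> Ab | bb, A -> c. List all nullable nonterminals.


A nonterminal is nullable iff some alternative derives ε (directly, or every symbol in it is nullable)
Nullable: {}


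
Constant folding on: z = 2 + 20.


2 + 20 = 22 at compile time
Optimized: z = 22


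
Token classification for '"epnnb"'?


Pattern: double-quoted sequence
Type: STRING_LITERAL


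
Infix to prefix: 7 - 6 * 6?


'*' binds tighter: tree is (- 7 (* 6 6))
Prefix: - 7 * 6 6


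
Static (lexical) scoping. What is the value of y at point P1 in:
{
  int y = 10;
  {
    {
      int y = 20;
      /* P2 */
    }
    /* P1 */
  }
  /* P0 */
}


P1's block does not declare y; resolves to the enclosing declaration at depth 0
y = 10


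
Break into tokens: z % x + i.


Scan left to right, longest-match per lexeme
Tokens: ID(z), OP(%), ID(x), OP(+), ID(i)


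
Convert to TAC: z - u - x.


Break into single-operator statements:
t1 = z - u
t2 = t1 - x


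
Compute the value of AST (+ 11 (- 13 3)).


Evaluate inner: (- 13 3) = 10
Evaluate root: (+ 11 10) = 21
Result: 21


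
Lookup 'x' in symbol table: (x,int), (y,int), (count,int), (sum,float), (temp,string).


Lookup 'x' → type int


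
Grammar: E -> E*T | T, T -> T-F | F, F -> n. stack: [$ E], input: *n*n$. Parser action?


shift '*' to continue E -> E*T
Action: shift


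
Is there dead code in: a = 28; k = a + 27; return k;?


a is read by k's definition; k is returned
No dead code


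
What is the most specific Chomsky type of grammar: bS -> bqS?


LHS has context (more than one symbol) and |LHS| ≤ |RHS|
Classification: Type 1 (Context-Sensitive)


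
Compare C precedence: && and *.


'*' is multiplicative (level 10); '&&' is logical AND (level 2)
Higher level binds tighter
'*' has higher precedence than '&&'


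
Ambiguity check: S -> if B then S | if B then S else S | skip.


dangling else: 'if B then if B then skip else skip' parses two ways
Ambiguous


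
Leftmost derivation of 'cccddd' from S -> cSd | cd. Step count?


Derivation: S => cSd => ccSdd => cccddd
Steps: 3


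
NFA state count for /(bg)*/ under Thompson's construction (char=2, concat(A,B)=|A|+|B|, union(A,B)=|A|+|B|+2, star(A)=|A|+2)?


Syntax tree has 2 char leaf(s), 0 union(s), 1 star(s)
chars contribute 2×2 = 4; each union adds +2; each star adds +2
Total: 4 + 0 + 2 = 6 states


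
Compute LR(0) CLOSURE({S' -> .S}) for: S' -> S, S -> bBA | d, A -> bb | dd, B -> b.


Start: S' -> .S
For each item with dot before a nonterminal B, add B -> .γ for every B-production
Closure: [S' -> .S, S -> .bBA, S -> .d]


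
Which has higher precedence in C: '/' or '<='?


'/' is multiplicative (level 10); '<=' is relational (level 7)
Higher level binds tighter
'/' has higher precedence than '<='


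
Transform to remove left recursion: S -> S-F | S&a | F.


Left-recursive alternatives: S-F, S&a; non-recursive: F
Introduce S': S -> FS', S' -> -FS' | &aS' | ε


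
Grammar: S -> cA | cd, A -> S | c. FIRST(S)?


Per alternative of S: FIRST(cA) = {c}; FIRST(cd) = {c}
FIRST(S) = {c}


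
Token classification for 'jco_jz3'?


Pattern: letter/underscore followed by alphanumerics, not a keyword
Type: IDENTIFIER


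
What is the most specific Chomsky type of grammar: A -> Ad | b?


Left-linear: every RHS is a terminal or one nonterminal followed by a terminal
Classification: Type 3 (Regular)


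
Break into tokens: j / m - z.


Scan left to right, longest-match per lexeme
Tokens: ID(j), OP(/), ID(m), OP(-), ID(z)


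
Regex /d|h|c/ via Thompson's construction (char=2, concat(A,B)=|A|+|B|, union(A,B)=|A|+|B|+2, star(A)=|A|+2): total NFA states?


Syntax tree has 3 char leaf(s), 2 union(s), 0 star(s)
chars contribute 3×2 = 6; each union adds +2; each star adds +2
Total: 6 + 4 + 0 = 10 states


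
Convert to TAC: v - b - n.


Break into single-operator statements:
t1 = v - b
t2 = t1 - n


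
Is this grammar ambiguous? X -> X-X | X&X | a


'a-a&a' has two parse trees (no precedence encoded between - and &)
Ambiguous


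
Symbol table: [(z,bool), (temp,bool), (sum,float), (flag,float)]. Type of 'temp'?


Lookup 'temp' → type bool


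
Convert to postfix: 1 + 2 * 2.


* has higher precedence, evaluate 2*2 first
Postfix: 1 2 2 * +


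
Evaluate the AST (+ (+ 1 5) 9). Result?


Evaluate inner: (+ 1 5) = 6
Evaluate root: (+ 6 9) = 15
Result: 15


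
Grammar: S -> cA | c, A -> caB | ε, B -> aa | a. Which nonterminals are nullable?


A nonterminal is nullable iff some alternative derives ε (directly, or every symbol in it is nullable)
Nullable: {A}


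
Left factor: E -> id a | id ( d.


Common prefix: 'id'
Factored: E -> id E', E' -> a | ( d


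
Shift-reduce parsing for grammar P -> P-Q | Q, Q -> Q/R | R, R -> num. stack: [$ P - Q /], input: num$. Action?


no handle; shift 'num'
Action: shift


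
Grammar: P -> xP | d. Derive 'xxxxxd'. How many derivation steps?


Derivation: P => xP => xxP => xxxP => xxxxP => xxxxxP => xxxxxd
Steps: 6


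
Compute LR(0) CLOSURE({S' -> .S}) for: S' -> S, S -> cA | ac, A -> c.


Start: S' -> .S
For each item with dot before a nonterminal B, add B -> .γ for every B-production
Closure: [S' -> .S, S -> .cA, S -> .ac]


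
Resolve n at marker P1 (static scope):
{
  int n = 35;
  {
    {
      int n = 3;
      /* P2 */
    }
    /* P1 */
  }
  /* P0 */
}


P1's block does not declare n; resolves to the enclosing declaration at depth 0
n = 35


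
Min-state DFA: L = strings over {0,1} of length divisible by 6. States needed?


Track length mod 6: states 0..5, accept at 0
Minimal DFA: 6 states


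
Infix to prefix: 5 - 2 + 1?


left-to-right (same/higher precedence on left): tree is (+ (- 5 2) 1)
Prefix: + - 5 2 1


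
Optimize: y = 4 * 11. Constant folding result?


4 * 11 = 44 at compile time
Optimized: y = 44


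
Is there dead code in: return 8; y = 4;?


statement follows a return and is unreachable
Dead: 'y = 4'


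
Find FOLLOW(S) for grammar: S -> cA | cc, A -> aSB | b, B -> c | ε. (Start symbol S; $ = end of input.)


$ ∈ FOLLOW(S). For each A -> αBβ: add FIRST(β)\{ε} to FOLLOW(B); if β nullable, add FOLLOW(A).
FOLLOW(S) = {$, c}


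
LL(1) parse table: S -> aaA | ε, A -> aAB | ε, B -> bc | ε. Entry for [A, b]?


For [A, b]: ε is nullable and 'b' ∈ FOLLOW(A)
Entry: A -> ε


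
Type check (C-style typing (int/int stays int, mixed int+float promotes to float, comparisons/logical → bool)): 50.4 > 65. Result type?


Operand types: float > int
Rule: comparison yields bool
Result type: bool


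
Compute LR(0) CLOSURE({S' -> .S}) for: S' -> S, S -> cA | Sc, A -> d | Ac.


Start: S' -> .S
For each item with dot before a nonterminal B, add B -> .γ for every B-production
Closure: [S' -> .S, S -> .cA, S -> .Sc]


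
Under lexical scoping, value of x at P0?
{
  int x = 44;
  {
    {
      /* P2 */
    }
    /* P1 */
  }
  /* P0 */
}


x declared in the same block as P0
x = 44


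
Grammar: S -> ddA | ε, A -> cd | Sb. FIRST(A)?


Per alternative of A: FIRST(cd) = {c}; FIRST(Sb) = {b, d}
FIRST(A) = {b, c, d}


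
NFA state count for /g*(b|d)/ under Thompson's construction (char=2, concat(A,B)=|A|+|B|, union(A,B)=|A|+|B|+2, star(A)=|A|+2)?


Syntax tree has 3 char leaf(s), 1 union(s), 1 star(s)
chars contribute 3×2 = 6; each union adds +2; each star adds +2
Total: 6 + 2 + 2 = 10 states


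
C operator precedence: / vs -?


'/' is multiplicative (level 10); '-' is additive (level 9)
Higher level binds tighter
'/' has higher precedence than '-'


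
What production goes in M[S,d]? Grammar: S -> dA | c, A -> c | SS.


For [S, d]: 'd' ∈ FIRST(dA)
Entry: S -> dA


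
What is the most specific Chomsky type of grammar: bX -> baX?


LHS has context (more than one symbol) and |LHS| ≤ |RHS|
Classification: Type 1 (Context-Sensitive)


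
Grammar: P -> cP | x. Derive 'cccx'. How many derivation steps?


Derivation: P => cP => ccP => cccP => cccx
Steps: 4


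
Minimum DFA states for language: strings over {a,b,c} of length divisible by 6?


Track length mod 6: states 0..5, accept at 0
Minimal DFA: 6 states


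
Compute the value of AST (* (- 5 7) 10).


Evaluate inner: (- 5 7) = -2
Evaluate root: (* -2 10) = -20
Result: -20


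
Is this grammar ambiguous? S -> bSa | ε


balanced b^n…a^n: each string has a unique parse
Unambiguous


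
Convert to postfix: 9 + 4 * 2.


* has higher precedence, evaluate 4*2 first
Postfix: 9 4 2 * +


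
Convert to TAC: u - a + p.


Break into single-operator statements:
t1 = u - a
t2 = t1 + p


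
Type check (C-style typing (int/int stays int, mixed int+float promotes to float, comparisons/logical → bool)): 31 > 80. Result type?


Operand types: int > int
Rule: comparison yields bool
Result type: bool


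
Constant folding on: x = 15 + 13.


15 + 13 = 28 at compile time
Optimized: x = 28


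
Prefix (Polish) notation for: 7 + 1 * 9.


'*' binds tighter: tree is (+ 7 (* 1 9))
Prefix: + 7 * 1 9


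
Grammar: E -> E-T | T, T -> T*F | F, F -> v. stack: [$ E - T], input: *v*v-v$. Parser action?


'*' can extend T; shift to build T -> T*F
Action: shift


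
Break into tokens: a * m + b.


Scan left to right, longest-match per lexeme
Tokens: ID(a), OP(*), ID(m), OP(+), ID(b)


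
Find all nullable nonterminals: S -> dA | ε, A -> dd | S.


A nonterminal is nullable iff some alternative derives ε (directly, or every symbol in it is nullable)
Nullable: {A, S}


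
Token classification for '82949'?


Pattern: digits only
Type: INTEGER_LITERAL


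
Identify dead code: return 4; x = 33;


statement follows a return and is unreachable
Dead: 'x = 33'


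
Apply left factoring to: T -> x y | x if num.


Common prefix: 'x'
Factored: T -> x T', T' -> y | if num


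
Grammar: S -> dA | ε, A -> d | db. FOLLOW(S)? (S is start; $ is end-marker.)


$ ∈ FOLLOW(S). For each A -> αBβ: add FIRST(β)\{ε} to FOLLOW(B); if β nullable, add FOLLOW(A).
FOLLOW(S) = {$}


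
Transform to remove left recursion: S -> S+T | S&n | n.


Left-recursive alternatives: S+T, S&n; non-recursive: n
Introduce S': S -> nS', S' -> +TS' | &nS' | ε


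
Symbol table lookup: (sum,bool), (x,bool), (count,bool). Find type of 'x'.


Lookup 'x' → type bool


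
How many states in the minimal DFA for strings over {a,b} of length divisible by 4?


Track length mod 4: states 0..3, accept at 0
Minimal DFA: 4 states


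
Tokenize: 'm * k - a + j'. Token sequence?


Scan left to right, longest-match per lexeme
Tokens: ID(m), OP(*), ID(k), OP(-), ID(a), OP(+), ID(j)


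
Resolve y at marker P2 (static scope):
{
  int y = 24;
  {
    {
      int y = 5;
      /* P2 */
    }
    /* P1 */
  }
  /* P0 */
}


y declared in the same block as P2
y = 5


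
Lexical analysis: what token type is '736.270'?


Pattern: digits with a decimal point
Type: FLOAT_LITERAL


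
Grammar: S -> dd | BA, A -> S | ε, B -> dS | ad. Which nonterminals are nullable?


A nonterminal is nullable iff some alternative derives ε (directly, or every symbol in it is nullable)
Nullable: {A}


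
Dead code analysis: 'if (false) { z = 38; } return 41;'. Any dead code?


condition is constant false, so the whole block is unreachable
Dead: 'if (false) { z = 38; }'


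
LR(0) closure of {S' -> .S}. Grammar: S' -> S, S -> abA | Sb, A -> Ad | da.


Start: S' -> .S
For each item with dot before a nonterminal B, add B -> .γ for every B-production
Closure: [S' -> .S, S -> .abA, S -> .Sb]


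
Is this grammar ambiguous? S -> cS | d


right-linear, alternatives start with distinct terminals 'c' vs 'd': unique leftmost derivation
Unambiguous


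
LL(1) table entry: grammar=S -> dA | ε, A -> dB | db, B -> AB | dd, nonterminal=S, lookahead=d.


For [S, d]: 'd' ∈ FIRST(dA)
Entry: S -> dA


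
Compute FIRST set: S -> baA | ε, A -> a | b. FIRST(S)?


Per alternative of S: FIRST(baA) = {b}; FIRST(ε) = {ε}
FIRST(S) = {b, ε}


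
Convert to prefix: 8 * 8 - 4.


left-to-right (same/higher precedence on left): tree is (- (* 8 8) 4)
Prefix: - * 8 8 4


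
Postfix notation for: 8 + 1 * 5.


* has higher precedence, evaluate 1*5 first
Postfix: 8 1 5 * +


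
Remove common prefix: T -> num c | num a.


Common prefix: 'num'
Factored: T -> num T', T' -> c | a


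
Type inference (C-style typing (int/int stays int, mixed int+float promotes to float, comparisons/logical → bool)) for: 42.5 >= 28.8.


Operand types: float >= float
Rule: comparison yields bool
Result type: bool


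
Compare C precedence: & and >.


'>' is relational (level 7); '&' is bitwise AND (level 5)
Higher level binds tighter
'>' has higher precedence than '&'


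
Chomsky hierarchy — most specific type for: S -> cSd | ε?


Single nonterminal LHS, but c^n d^n is not regular
Classification: Type 2 (Context-Free)


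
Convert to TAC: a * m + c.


Break into single-operator statements:
t1 = a * m
t2 = t1 + c


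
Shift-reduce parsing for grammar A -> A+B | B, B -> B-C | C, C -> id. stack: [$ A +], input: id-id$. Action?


no handle ('A+' is not any RHS); shift 'id'
Action: shift


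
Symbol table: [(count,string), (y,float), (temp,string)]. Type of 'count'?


Lookup 'count' → type string


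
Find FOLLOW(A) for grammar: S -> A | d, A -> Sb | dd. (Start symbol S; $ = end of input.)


$ ∈ FOLLOW(S). For each A -> αBβ: add FIRST(β)\{ε} to FOLLOW(B); if β nullable, add FOLLOW(A).
FOLLOW(A) = {$, b}


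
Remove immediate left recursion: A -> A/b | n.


Left-recursive alternatives: A/b; non-recursive: n
Introduce A': A -> nA', A' -> /bA' | ε


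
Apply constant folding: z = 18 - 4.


18 - 4 = 14 at compile time
Optimized: z = 14


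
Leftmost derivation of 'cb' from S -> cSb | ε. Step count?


Derivation: S => cSb => cb
Steps: 2


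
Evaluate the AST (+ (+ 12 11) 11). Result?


Evaluate inner: (+ 12 11) = 23
Evaluate root: (+ 23 11) = 34
Result: 34


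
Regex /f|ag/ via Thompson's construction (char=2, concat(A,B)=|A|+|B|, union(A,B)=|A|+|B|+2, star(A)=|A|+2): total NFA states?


Syntax tree has 3 char leaf(s), 1 union(s), 0 star(s)
chars contribute 3×2 = 6; each union adds +2; each star adds +2
Total: 6 + 2 + 0 = 8 states


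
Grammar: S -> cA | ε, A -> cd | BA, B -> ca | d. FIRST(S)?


Per alternative of S: FIRST(cA) = {c}; FIRST(ε) = {ε}
FIRST(S) = {c, ε}


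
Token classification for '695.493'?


Pattern: digits with a decimal point
Type: FLOAT_LITERAL


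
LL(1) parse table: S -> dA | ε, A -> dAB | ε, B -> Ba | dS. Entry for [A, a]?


For [A, a]: ε is nullable and 'a' ∈ FOLLOW(A)
Entry: A -> ε


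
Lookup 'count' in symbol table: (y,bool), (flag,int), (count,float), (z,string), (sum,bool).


Lookup 'count' → type float


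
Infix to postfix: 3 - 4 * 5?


* has higher precedence, evaluate 4*5 first
Postfix: 3 4 5 * -


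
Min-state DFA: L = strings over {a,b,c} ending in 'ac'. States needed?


Track the longest suffix of input matching a prefix of 'ac': 3 classes (prefixes of length 0..2)
Minimal DFA: 3 states


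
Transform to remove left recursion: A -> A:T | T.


Left-recursive alternatives: A:T; non-recursive: T
Introduce A': A -> TA', A' -> :TA' | ε


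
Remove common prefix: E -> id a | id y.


Common prefix: 'id'
Factored: E -> id E', E' -> a | y


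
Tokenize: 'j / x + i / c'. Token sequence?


Scan left to right, longest-match per lexeme
Tokens: ID(j), OP(/), ID(x), OP(+), ID(i), OP(/), ID(c)


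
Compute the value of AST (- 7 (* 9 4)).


Evaluate inner: (* 9 4) = 36
Evaluate root: (- 7 36) = -29
Result: -29


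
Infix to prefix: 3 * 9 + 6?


left-to-right (same/higher precedence on left): tree is (+ (* 3 9) 6)
Prefix: + * 3 9 6


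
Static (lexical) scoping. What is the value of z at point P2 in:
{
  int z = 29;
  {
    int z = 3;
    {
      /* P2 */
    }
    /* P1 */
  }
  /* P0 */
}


P2's block does not declare z; resolves to the enclosing declaration at depth 1
z = 3


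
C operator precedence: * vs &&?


'*' is multiplicative (level 10); '&&' is logical AND (level 2)
Higher level binds tighter
'*' has higher precedence than '&&'


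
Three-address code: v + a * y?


Break into single-operator statements:
t1 = a * y
t2 = v + t1


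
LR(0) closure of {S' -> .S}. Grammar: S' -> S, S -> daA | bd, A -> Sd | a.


Start: S' -> .S
For each item with dot before a nonterminal B, add B -> .γ for every B-production
Closure: [S' -> .S, S -> .daA, S -> .bd]


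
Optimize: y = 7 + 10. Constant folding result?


7 + 10 = 17 at compile time
Optimized: y = 17


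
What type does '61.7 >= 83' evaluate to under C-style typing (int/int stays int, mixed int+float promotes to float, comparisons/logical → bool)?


Operand types: float >= int
Rule: comparison yields bool
Result type: bool


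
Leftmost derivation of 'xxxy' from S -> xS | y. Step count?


Derivation: S => xS => xxS => xxxS => xxxy
Steps: 4


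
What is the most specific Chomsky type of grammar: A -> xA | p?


Right-linear: every RHS is a terminal or a terminal followed by one nonterminal
Classification: Type 3 (Regular)


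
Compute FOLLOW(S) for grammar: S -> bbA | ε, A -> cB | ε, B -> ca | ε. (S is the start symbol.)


$ ∈ FOLLOW(S). For each A -> αBβ: add FIRST(β)\{ε} to FOLLOW(B); if β nullable, add FOLLOW(A).
FOLLOW(S) = {$}


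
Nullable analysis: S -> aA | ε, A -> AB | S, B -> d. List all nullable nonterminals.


A nonterminal is nullable iff some alternative derives ε (directly, or every symbol in it is nullable)
Nullable: {A, S}


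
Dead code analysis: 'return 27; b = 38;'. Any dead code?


statement follows a return and is unreachable
Dead: 'b = 38'


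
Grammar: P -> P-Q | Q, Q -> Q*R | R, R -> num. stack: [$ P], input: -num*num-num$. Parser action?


shift '-' to continue P -> P-Q
Action: shift


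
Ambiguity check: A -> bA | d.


right-linear, alternatives start with distinct terminals 'b' vs 'd': unique leftmost derivation
Unambiguous


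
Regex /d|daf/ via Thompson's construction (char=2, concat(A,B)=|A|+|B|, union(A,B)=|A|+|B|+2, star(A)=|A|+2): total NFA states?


Syntax tree has 4 char leaf(s), 1 union(s), 0 star(s)
chars contribute 4×2 = 8; each union adds +2; each star adds +2
Total: 8 + 2 + 0 = 10 states


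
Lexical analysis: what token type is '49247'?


Pattern: digits only
Type: INTEGER_LITERAL


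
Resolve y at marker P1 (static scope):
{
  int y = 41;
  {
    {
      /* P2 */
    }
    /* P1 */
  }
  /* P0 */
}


P1's block does not declare y; resolves to the enclosing declaration at depth 0
y = 41


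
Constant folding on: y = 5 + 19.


5 + 19 = 24 at compile time
Optimized: y = 24


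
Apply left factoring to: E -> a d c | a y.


Common prefix: 'a'
Factored: E -> a E', E' -> d c | y


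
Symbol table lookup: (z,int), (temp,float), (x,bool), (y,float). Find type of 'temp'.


Lookup 'temp' → type float


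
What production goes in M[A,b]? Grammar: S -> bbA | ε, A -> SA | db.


For [A, b]: 'b' ∈ FIRST(SA)
Entry: A -> SA


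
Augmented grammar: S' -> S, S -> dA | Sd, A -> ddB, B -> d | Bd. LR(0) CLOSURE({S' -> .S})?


Start: S' -> .S
For each item with dot before a nonterminal B, add B -> .γ for every B-production
Closure: [S' -> .S, S -> .dA, S -> .Sd]


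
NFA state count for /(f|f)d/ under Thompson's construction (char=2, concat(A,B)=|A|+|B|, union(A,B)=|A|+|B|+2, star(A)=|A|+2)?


Syntax tree has 3 char leaf(s), 1 union(s), 0 star(s)
chars contribute 3×2 = 6; each union adds +2; each star adds +2
Total: 6 + 2 + 0 = 8 states


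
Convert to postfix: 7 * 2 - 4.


Left to right (same or higher precedence on left)
Postfix: 7 2 * 4 -


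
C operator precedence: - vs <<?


'-' is additive (level 9); '<<' is shift (level 8)
Higher level binds tighter
'-' has higher precedence than '<<'


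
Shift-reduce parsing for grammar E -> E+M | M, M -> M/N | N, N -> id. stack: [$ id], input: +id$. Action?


'id' on top is the handle for N -> id
Action: reduce (N -> id)


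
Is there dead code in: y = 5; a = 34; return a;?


y is assigned but never read
Dead: 'y = 5'


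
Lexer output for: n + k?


Scan left to right, longest-match per lexeme
Tokens: ID(n), OP(+), ID(k)


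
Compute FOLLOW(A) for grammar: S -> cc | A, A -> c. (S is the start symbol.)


$ ∈ FOLLOW(S). For each A -> αBβ: add FIRST(β)\{ε} to FOLLOW(B); if β nullable, add FOLLOW(A).
FOLLOW(A) = {$}


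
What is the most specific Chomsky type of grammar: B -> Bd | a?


Left-linear: every RHS is a terminal or one nonterminal followed by a terminal
Classification: Type 3 (Regular)


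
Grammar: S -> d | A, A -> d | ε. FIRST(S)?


Per alternative of S: FIRST(d) = {d}; FIRST(A) = {d, ε}
FIRST(S) = {d, ε}


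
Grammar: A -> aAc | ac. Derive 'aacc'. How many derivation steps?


Derivation: A => aAc => aacc
Steps: 2


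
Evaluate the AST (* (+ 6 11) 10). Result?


Evaluate inner: (+ 6 11) = 17
Evaluate root: (* 17 10) = 170
Result: 170


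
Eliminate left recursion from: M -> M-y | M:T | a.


Left-recursive alternatives: M-y, M:T; non-recursive: a
Introduce M': M -> aM', M' -> -yM' | :TM' | ε


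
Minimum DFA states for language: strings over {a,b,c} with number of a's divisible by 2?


Track (count of a) mod 2: states 0..1, accept at 0
Minimal DFA: 2 states


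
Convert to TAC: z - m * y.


Break into single-operator statements:
t1 = m * y
t2 = z - t1


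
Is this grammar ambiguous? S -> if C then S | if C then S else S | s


dangling else: 'if C then if C then s else s' parses two ways
Ambiguous


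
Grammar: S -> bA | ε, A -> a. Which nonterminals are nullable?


A nonterminal is nullable iff some alternative derives ε (directly, or every symbol in it is nullable)
Nullable: {S}


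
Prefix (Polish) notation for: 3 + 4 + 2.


left-to-right (same/higher precedence on left): tree is (+ (+ 3 4) 2)
Prefix: + + 3 4 2


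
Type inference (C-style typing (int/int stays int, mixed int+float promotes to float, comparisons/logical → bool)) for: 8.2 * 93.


Operand types: float * int
Rule: mixed int/float promotes to float; int/int stays int
Result type: float


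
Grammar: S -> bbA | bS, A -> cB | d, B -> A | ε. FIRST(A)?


Per alternative of A: FIRST(cB) = {c}; FIRST(d) = {d}
FIRST(A) = {c, d}


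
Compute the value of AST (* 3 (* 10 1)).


Evaluate inner: (* 10 1) = 10
Evaluate root: (* 3 10) = 30
Result: 30


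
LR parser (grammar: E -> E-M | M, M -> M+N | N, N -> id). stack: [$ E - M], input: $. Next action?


handle 'E-M' on top; lookahead ∈ FOLLOW(E) = {-, $}
Action: reduce (E -> E-M)


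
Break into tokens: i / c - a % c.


Scan left to right, longest-match per lexeme
Tokens: ID(i), OP(/), ID(c), OP(-), ID(a), OP(%), ID(c)


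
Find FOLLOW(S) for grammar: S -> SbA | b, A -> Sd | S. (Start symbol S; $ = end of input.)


$ ∈ FOLLOW(S). For each A -> αBβ: add FIRST(β)\{ε} to FOLLOW(B); if β nullable, add FOLLOW(A).
FOLLOW(S) = {$, b, d}


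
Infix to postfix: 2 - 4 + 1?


Left to right (same or higher precedence on left)
Postfix: 2 4 - 1 +


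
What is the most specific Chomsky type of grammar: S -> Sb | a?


Left-linear: every RHS is a terminal or one nonterminal followed by a terminal
Classification: Type 3 (Regular)


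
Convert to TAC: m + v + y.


Break into single-operator statements:
t1 = m + v
t2 = t1 + y


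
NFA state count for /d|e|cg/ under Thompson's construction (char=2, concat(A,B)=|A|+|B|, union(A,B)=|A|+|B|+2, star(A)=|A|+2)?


Syntax tree has 4 char leaf(s), 2 union(s), 0 star(s)
chars contribute 4×2 = 8; each union adds +2; each star adds +2
Total: 8 + 4 + 0 = 12 states


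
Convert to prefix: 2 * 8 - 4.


left-to-right (same/higher precedence on left): tree is (- (* 2 8) 4)
Prefix: - * 2 8 4


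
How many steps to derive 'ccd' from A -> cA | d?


Derivation: A => cA => ccA => ccd
Steps: 3


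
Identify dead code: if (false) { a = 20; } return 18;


condition is constant false, so the whole block is unreachable
Dead: 'if (false) { a = 20; }'


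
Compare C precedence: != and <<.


'<<' is shift (level 8); '!=' is equality (level 6)
Higher level binds tighter
'<<' has higher precedence than '!='


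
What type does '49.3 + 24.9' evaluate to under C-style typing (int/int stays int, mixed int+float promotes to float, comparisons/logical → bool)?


Operand types: float + float
Rule: mixed int/float promotes to float; int/int stays int
Result type: float


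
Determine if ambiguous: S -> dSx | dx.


balanced d^n…x^n: each string has a unique parse
Unambiguous


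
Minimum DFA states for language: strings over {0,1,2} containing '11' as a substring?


KMP-style automaton: 2 progress states + 1 absorbing accept = 3
Minimal DFA: 3 states


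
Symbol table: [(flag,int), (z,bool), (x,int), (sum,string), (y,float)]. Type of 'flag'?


Lookup 'flag' → type int


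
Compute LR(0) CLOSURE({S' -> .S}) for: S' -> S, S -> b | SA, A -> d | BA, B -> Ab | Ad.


Start: S' -> .S
For each item with dot before a nonterminal B, add B -> .γ for every B-production
Closure: [S' -> .S, S -> .b, S -> .SA]


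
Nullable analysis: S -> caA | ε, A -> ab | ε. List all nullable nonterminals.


A nonterminal is nullable iff some alternative derives ε (directly, or every symbol in it is nullable)
Nullable: {A, S}


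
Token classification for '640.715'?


Pattern: digits with a decimal point
Type: FLOAT_LITERAL


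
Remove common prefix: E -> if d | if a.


Common prefix: 'if'
Factored: E -> if E', E' -> d | a


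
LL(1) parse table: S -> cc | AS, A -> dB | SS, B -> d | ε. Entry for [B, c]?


For [B, c]: ε is nullable and 'c' ∈ FOLLOW(B)
Entry: B -> ε


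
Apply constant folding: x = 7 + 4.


7 + 4 = 11 at compile time
Optimized: x = 11


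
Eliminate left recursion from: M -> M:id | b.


Left-recursive alternatives: M:id; non-recursive: b
Introduce M': M -> bM', M' -> :idM' | ε


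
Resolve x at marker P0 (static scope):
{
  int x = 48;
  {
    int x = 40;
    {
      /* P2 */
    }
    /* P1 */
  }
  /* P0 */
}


x declared in the same block as P0
x = 48


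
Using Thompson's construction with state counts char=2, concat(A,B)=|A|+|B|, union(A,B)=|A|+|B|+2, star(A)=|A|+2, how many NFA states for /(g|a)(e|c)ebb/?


Syntax tree has 7 char leaf(s), 2 union(s), 0 star(s)
chars contribute 7×2 = 14; each union adds +2; each star adds +2
Total: 14 + 4 + 0 = 18 states


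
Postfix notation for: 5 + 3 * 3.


* has higher precedence, evaluate 3*3 first
Postfix: 5 3 3 * +


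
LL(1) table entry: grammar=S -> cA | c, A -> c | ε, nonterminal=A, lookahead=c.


For [A, c]: 'c' ∈ FIRST(c)
Entry: A -> c


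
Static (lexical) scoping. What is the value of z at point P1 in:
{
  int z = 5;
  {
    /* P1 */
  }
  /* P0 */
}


P1's block does not declare z; resolves to the enclosing declaration at depth 0
z = 5


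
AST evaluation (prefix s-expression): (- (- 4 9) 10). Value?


Evaluate inner: (- 4 9) = -5
Evaluate root: (- -5 10) = -15
Result: -15


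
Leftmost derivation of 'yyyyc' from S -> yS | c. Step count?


Derivation: S => yS => yyS => yyyS => yyyyS => yyyyc
Steps: 5


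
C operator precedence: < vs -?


'-' is additive (level 9); '<' is relational (level 7)
Higher level binds tighter
'-' has higher precedence than '<'


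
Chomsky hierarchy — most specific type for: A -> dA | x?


Right-linear: every RHS is a terminal or a terminal followed by one nonterminal
Classification: Type 3 (Regular)


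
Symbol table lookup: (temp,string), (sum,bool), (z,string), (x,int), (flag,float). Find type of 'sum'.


Lookup 'sum' → type bool


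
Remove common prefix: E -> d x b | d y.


Common prefix: 'd'
Factored: E -> d E', E' -> x b | y


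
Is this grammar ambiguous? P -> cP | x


right-linear, alternatives start with distinct terminals 'c' vs 'x': unique leftmost derivation
Unambiguous


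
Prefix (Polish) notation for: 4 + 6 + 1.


left-to-right (same/higher precedence on left): tree is (+ (+ 4 6) 1)
Prefix: + + 4 6 1


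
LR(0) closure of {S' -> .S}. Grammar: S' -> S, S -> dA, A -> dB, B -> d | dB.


Start: S' -> .S
For each item with dot before a nonterminal B, add B -> .γ for every B-production
Closure: [S' -> .S, S -> .dA]


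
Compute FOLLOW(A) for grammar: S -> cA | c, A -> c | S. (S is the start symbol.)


$ ∈ FOLLOW(S). For each A -> αBβ: add FIRST(β)\{ε} to FOLLOW(B); if β nullable, add FOLLOW(A).
FOLLOW(A) = {$}


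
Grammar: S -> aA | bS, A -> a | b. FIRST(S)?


Per alternative of S: FIRST(aA) = {a}; FIRST(bS) = {b}
FIRST(S) = {a, b}


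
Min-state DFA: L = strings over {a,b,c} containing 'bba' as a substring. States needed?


KMP-style automaton: 3 progress states + 1 absorbing accept = 4
Minimal DFA: 4 states


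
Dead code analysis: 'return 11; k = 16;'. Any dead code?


statement follows a return and is unreachable
Dead: 'k = 16'


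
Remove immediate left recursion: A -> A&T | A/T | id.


Left-recursive alternatives: A&T, A/T; non-recursive: id
Introduce A': A -> idA', A' -> &TA' | /TA' | ε


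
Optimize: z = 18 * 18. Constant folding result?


18 * 18 = 324 at compile time
Optimized: z = 324


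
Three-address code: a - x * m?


Break into single-operator statements:
t1 = x * m
t2 = a - t1


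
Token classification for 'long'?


Pattern: reserved word
Type: KEYWORD


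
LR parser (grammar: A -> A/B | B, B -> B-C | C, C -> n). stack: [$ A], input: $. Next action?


start symbol A on stack, input exhausted
Action: accept


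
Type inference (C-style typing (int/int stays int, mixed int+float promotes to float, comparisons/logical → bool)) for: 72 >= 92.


Operand types: int >= int
Rule: comparison yields bool
Result type: bool


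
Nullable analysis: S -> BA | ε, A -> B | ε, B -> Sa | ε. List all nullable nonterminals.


A nonterminal is nullable iff some alternative derives ε (directly, or every symbol in it is nullable)
Nullable: {A, B, S}


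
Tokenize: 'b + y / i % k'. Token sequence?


Scan left to right, longest-match per lexeme
Tokens: ID(b), OP(+), ID(y), OP(/), ID(i), OP(%), ID(k)


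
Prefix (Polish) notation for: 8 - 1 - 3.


left-to-right (same/higher precedence on left): tree is (- (- 8 1) 3)
Prefix: - - 8 1 3


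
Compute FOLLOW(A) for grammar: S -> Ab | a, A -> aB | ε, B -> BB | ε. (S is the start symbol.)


$ ∈ FOLLOW(S). For each A -> αBβ: add FIRST(β)\{ε} to FOLLOW(B); if β nullable, add FOLLOW(A).
FOLLOW(A) = {b}


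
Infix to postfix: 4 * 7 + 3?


Left to right (same or higher precedence on left)
Postfix: 4 7 * 3 +


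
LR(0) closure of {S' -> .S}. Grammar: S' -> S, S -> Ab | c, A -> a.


Start: S' -> .S
For each item with dot before a nonterminal B, add B -> .γ for every B-production
Closure: [S' -> .S, S -> .Ab, S -> .c, A -> .a]


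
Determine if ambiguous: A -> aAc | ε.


balanced a^n…c^n: each string has a unique parse
Unambiguous


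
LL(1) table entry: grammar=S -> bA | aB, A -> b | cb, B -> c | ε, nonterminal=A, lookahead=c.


For [A, c]: 'c' ∈ FIRST(cb)
Entry: A -> cb


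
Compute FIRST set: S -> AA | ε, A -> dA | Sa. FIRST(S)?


Per alternative of S: FIRST(AA) = {a, d}; FIRST(ε) = {ε}
FIRST(S) = {a, d, ε}


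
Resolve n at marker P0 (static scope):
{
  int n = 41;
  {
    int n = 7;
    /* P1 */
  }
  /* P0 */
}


n declared in the same block as P0
n = 41


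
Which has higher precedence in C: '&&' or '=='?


'==' is equality (level 6); '&&' is logical AND (level 2)
Higher level binds tighter
'==' has higher precedence than '&&'


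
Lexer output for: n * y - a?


Scan left to right, longest-match per lexeme
Tokens: ID(n), OP(*), ID(y), OP(-), ID(a)


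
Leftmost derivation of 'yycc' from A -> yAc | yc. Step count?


Derivation: A => yAc => yycc
Steps: 2


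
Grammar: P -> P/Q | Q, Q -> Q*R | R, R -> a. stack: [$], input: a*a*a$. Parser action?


no handle on stack; shift 'a'
Action: shift


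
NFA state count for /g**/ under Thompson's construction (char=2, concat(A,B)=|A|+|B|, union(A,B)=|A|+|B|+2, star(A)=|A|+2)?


Syntax tree has 1 char leaf(s), 0 union(s), 2 star(s)
chars contribute 1×2 = 2; each union adds +2; each star adds +2
Total: 2 + 0 + 4 = 6 states


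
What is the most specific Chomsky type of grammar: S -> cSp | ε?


Single nonterminal LHS, but c^n p^n is not regular
Classification: Type 2 (Context-Free)


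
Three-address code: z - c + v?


Break into single-operator statements:
t1 = z - c
t2 = t1 + v
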